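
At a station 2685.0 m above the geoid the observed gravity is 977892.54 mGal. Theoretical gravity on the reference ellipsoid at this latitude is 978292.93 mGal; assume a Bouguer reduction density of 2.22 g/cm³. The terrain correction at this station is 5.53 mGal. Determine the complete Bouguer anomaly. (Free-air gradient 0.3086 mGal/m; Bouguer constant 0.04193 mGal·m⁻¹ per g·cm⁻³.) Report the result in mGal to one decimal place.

Free-air correction = 0.3086 × 2685.0 = 828.59 mGal
Free-air anomaly = 977892.54 − 978292.93 + (828.59) = 428.20 mGal
Bouguer slab correction = 0.04193 × 2.22 × 2685.0 = 249.93 mGal
Simple Bouguer anomaly = 428.20 − (249.93) = 178.27 mGal
Complete Bouguer anomaly = 178.27 + 5.53 = 183.80 mGal

183.8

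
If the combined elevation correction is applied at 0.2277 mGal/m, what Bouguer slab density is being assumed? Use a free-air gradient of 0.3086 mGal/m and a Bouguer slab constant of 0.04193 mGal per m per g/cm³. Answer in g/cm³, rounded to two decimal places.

1.93

0.2277 = 0.3086 − 0.04193 × ρ
ρ = (0.3086 − 0.2277) / 0.04193 = 1.93 g/cm³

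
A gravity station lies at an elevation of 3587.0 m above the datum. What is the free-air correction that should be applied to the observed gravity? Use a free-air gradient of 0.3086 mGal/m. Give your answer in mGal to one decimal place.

Free-air correction = 0.3086 × 3587.0 = 1106.9 mGal

1106.9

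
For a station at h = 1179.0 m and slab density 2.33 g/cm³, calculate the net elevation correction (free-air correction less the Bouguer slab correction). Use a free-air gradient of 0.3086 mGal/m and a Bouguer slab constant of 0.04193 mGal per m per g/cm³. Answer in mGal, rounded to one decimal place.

Combined gradient = 0.3086 − 0.04193 × 2.33 = 0.2109031 mGal/m
Combined elevation correction = 0.2109031 × 1179.0 = 248.7 mGal

248.7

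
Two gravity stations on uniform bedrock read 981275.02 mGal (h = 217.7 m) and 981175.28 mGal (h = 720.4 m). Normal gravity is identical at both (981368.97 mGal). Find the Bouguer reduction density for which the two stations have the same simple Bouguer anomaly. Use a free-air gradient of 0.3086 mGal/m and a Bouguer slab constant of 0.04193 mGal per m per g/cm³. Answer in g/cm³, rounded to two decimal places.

2.63

Δg_obs = 981175.28 − 981275.02 = -99.74 mGal over Δh = 720.4 − 217.7 = 502.7 m
Equal Bouguer anomalies ⇒ Δg_obs + (0.3086 − 0.04193ρ)·Δh = 0
0.3086 − 0.04193ρ = −Δg_obs/Δh = 0.19841
ρ = (0.3086 − 0.19841) / 0.04193 = 2.63 g/cm³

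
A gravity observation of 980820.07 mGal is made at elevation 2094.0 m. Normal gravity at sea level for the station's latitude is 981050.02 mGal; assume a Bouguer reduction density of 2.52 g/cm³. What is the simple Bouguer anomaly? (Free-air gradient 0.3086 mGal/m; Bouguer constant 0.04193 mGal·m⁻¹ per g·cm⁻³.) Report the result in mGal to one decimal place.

Free-air correction = 0.3086 × 2094.0 = 646.21 mGal
Free-air anomaly = 980820.07 − 981050.02 + (646.21) = 416.26 mGal
Bouguer slab correction = 0.04193 × 2.52 × 2094.0 = 221.26 mGal
Simple Bouguer anomaly = 416.26 − (221.26) = 195.00 mGal

195.0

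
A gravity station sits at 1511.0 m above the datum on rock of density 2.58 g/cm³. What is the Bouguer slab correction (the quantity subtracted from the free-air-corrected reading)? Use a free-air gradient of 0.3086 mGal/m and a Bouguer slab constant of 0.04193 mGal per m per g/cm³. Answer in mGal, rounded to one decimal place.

163.5

Bouguer slab correction = 0.04193 × 2.58 × 1511.0 = 163.5 mGal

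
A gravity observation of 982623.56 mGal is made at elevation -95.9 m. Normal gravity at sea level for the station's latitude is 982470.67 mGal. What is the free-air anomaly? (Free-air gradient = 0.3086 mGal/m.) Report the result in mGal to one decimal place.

Free-air correction = 0.3086 × -95.9 = -29.59 mGal
Free-air anomaly = 982623.56 − 982470.67 + (-29.59) = 123.30 mGal

123.3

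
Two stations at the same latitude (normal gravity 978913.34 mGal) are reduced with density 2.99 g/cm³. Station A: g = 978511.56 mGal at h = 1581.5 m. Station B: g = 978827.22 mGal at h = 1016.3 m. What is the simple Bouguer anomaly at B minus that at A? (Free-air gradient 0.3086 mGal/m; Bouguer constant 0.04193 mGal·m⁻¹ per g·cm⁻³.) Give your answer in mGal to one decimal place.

212.1

Δg_SB(A) = 978511.56 − 978913.34 + 0.3086×1581.5 − 0.04193×2.99×1581.5 = -112.00 mGal
Δg_SB(B) = 978827.22 − 978913.34 + 0.3086×1016.3 − 0.04193×2.99×1016.3 = 100.10 mGal
Difference = 100.10 − (-112.00) = 212.10 mGal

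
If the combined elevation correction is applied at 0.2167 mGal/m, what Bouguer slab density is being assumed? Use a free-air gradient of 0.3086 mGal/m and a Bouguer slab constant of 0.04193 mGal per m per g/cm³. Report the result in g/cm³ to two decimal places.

0.2167 = 0.3086 − 0.04193 × ρ
ρ = (0.3086 − 0.2167) / 0.04193 = 2.19 g/cm³

2.19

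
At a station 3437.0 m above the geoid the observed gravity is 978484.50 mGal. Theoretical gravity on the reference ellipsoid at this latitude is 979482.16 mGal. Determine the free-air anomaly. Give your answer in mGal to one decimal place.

63.0

Free-air correction = 0.3086 × 3437.0 = 1060.66 mGal
Free-air anomaly = 978484.50 − 979482.16 + (1060.66) = 63.00 mGal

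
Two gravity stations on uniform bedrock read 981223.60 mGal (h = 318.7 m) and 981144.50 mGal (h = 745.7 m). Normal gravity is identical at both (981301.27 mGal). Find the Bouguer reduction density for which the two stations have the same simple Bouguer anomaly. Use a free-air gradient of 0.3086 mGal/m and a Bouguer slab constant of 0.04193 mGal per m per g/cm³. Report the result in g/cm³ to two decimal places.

2.94

Δg_obs = 981144.50 − 981223.60 = -79.10 mGal over Δh = 745.7 − 318.7 = 427.0 m
Equal Bouguer anomalies ⇒ Δg_obs + (0.3086 − 0.04193ρ)·Δh = 0
0.3086 − 0.04193ρ = −Δg_obs/Δh = 0.18525
ρ = (0.3086 − 0.18525) / 0.04193 = 2.94 g/cm³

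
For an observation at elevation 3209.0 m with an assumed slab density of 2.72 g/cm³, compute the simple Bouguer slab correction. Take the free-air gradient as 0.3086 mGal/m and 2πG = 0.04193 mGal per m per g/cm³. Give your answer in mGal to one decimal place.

Bouguer slab correction = 0.04193 × 2.72 × 3209.0 = 366.0 mGal

366.0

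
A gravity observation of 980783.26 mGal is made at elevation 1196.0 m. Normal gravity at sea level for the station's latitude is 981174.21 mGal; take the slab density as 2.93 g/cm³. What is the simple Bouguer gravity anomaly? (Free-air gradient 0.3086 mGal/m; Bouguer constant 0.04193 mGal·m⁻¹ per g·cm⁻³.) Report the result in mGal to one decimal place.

-168.8

Free-air correction = 0.3086 × 1196.0 = 369.09 mGal
Free-air anomaly = 980783.26 − 981174.21 + (369.09) = -21.86 mGal
Bouguer slab correction = 0.04193 × 2.93 × 1196.0 = 146.93 mGal
Simple Bouguer anomaly = -21.86 − (146.93) = -168.79 mGal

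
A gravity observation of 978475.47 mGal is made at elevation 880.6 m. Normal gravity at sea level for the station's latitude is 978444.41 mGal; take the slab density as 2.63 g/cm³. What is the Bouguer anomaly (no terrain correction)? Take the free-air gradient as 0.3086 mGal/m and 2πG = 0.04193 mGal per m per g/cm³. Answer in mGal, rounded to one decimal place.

Free-air correction = 0.3086 × 880.6 = 271.75 mGal
Free-air anomaly = 978475.47 − 978444.41 + (271.75) = 302.81 mGal
Bouguer slab correction = 0.04193 × 2.63 × 880.6 = 97.11 mGal
Simple Bouguer anomaly = 302.81 − (97.11) = 205.70 mGal

205.7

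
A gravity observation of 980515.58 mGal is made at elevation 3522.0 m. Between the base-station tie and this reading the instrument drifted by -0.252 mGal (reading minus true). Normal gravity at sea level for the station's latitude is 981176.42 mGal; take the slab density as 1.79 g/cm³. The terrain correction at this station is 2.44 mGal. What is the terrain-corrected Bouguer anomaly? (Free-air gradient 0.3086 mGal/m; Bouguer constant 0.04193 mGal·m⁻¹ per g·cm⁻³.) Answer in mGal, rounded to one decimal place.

Drift-corrected reading = 980515.58 − (-0.252) = 980515.832 mGal
Free-air correction = 0.3086 × 3522.0 = 1086.89 mGal
Free-air anomaly = 980515.832 − 981176.42 + (1086.89) = 426.302 mGal
Bouguer slab correction = 0.04193 × 1.79 × 3522.0 = 264.34 mGal
Simple Bouguer anomaly = 426.302 − (264.34) = 161.962 mGal
Complete Bouguer anomaly = 161.962 + 2.44 = 164.402 mGal

164.4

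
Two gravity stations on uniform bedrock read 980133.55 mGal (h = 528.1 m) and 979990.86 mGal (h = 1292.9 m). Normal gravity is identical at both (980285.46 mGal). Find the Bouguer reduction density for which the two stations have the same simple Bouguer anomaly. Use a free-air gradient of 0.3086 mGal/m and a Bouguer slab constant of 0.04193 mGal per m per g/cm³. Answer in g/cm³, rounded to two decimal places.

2.91

Δg_obs = 979990.86 − 980133.55 = -142.69 mGal over Δh = 1292.9 − 528.1 = 764.8 m
Equal Bouguer anomalies ⇒ Δg_obs + (0.3086 − 0.04193ρ)·Δh = 0
0.3086 − 0.04193ρ = −Δg_obs/Δh = 0.18657
ρ = (0.3086 − 0.18657) / 0.04193 = 2.91 g/cm³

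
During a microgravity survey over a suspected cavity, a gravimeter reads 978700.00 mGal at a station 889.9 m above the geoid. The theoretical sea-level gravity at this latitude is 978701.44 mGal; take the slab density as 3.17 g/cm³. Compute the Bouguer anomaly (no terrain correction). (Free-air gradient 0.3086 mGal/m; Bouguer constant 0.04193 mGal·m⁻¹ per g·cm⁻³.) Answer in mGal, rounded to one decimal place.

Free-air correction = 0.3086 × 889.9 = 274.62 mGal
Free-air anomaly = 978700.00 − 978701.44 + (274.62) = 273.18 mGal
Bouguer slab correction = 0.04193 × 3.17 × 889.9 = 118.28 mGal
Simple Bouguer anomaly = 273.18 − (118.28) = 154.90 mGal

154.9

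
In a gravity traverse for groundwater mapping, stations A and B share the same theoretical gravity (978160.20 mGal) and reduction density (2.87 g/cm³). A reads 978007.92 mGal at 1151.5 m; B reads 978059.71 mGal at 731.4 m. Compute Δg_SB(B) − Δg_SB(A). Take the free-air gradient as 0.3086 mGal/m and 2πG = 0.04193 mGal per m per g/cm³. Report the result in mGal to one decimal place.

Δg_SB(A) = 978007.92 − 978160.20 + 0.3086×1151.5 − 0.04193×2.87×1151.5 = 64.50 mGal
Δg_SB(B) = 978059.71 − 978160.20 + 0.3086×731.4 − 0.04193×2.87×731.4 = 37.20 mGal
Difference = 37.20 − (64.50) = -27.30 mGal

-27.3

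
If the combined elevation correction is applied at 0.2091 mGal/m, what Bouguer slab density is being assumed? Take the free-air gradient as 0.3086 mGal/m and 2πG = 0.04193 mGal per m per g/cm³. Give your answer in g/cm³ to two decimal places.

2.37

0.2091 = 0.3086 − 0.04193 × ρ
ρ = (0.3086 − 0.2091) / 0.04193 = 2.37 g/cm³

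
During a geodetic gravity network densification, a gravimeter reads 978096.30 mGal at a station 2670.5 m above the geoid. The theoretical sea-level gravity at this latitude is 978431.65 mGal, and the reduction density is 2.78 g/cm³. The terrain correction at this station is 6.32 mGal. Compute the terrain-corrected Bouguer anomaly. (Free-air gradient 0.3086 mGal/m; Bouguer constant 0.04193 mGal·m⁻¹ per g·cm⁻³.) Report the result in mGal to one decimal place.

Free-air correction = 0.3086 × 2670.5 = 824.12 mGal
Free-air anomaly = 978096.30 − 978431.65 + (824.12) = 488.77 mGal
Bouguer slab correction = 0.04193 × 2.78 × 2670.5 = 311.29 mGal
Simple Bouguer anomaly = 488.77 − (311.29) = 177.48 mGal
Complete Bouguer anomaly = 177.48 + 6.32 = 183.80 mGal

183.8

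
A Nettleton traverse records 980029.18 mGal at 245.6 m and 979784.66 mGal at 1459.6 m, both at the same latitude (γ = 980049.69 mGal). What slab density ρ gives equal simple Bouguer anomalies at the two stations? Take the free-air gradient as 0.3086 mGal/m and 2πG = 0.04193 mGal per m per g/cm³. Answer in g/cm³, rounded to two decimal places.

2.56

Δg_obs = 979784.66 − 980029.18 = -244.52 mGal over Δh = 1459.6 − 245.6 = 1214.0 m
Equal Bouguer anomalies ⇒ Δg_obs + (0.3086 − 0.04193ρ)·Δh = 0
0.3086 − 0.04193ρ = −Δg_obs/Δh = 0.20142
ρ = (0.3086 − 0.20142) / 0.04193 = 2.56 g/cm³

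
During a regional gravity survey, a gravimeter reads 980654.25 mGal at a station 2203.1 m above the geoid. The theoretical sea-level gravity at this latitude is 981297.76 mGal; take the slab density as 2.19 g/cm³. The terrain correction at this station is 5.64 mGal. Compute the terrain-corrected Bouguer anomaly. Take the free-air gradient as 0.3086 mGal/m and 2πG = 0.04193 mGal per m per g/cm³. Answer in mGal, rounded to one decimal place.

-160.3

Free-air correction = 0.3086 × 2203.1 = 679.88 mGal
Free-air anomaly = 980654.25 − 981297.76 + (679.88) = 36.37 mGal
Bouguer slab correction = 0.04193 × 2.19 × 2203.1 = 202.30 mGal
Simple Bouguer anomaly = 36.37 − (202.30) = -165.93 mGal
Complete Bouguer anomaly = -165.93 + 5.64 = -160.29 mGal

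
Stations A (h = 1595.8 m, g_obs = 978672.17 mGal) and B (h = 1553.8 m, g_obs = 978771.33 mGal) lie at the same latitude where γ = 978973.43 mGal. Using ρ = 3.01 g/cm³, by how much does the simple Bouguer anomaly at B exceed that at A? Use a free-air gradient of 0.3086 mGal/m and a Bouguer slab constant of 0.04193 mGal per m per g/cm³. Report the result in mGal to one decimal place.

91.5

Δg_SB(A) = 978672.17 − 978973.43 + 0.3086×1595.8 − 0.04193×3.01×1595.8 = -10.20 mGal
Δg_SB(B) = 978771.33 − 978973.43 + 0.3086×1553.8 − 0.04193×3.01×1553.8 = 81.30 mGal
Difference = 81.30 − (-10.20) = 91.50 mGal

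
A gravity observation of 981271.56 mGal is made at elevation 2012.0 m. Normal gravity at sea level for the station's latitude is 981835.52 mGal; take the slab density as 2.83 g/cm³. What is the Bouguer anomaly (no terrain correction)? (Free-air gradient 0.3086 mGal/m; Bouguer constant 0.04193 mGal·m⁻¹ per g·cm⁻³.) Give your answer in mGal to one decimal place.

Free-air correction = 0.3086 × 2012.0 = 620.90 mGal
Free-air anomaly = 981271.56 − 981835.52 + (620.90) = 56.94 mGal
Bouguer slab correction = 0.04193 × 2.83 × 2012.0 = 238.75 mGal
Simple Bouguer anomaly = 56.94 − (238.75) = -181.81 mGal

-181.8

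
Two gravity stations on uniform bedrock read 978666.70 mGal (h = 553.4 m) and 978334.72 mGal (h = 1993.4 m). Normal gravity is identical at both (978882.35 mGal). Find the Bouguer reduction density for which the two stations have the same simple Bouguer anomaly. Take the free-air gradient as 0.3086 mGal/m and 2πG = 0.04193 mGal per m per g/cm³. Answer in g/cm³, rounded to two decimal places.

Δg_obs = 978334.72 − 978666.70 = -331.98 mGal over Δh = 1993.4 − 553.4 = 1440.0 m
Equal Bouguer anomalies ⇒ Δg_obs + (0.3086 − 0.04193ρ)·Δh = 0
0.3086 − 0.04193ρ = −Δg_obs/Δh = 0.23054
ρ = (0.3086 − 0.23054) / 0.04193 = 1.86 g/cm³

1.86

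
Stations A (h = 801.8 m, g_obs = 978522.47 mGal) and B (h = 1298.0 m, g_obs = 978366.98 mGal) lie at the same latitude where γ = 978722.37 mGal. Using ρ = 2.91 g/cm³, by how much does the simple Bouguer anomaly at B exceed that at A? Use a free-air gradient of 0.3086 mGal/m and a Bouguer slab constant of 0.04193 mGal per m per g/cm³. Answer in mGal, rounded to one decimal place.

Δg_SB(A) = 978522.47 − 978722.37 + 0.3086×801.8 − 0.04193×2.91×801.8 = -50.30 mGal
Δg_SB(B) = 978366.98 − 978722.37 + 0.3086×1298.0 − 0.04193×2.91×1298.0 = -113.20 mGal
Difference = -113.20 − (-50.30) = -62.90 mGal

-62.9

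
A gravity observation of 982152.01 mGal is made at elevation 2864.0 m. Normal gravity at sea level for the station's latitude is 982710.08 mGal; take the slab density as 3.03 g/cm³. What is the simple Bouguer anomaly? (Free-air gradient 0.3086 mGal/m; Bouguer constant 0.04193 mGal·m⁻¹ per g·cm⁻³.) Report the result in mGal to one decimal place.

-38.1

Free-air correction = 0.3086 × 2864.0 = 883.83 mGal
Free-air anomaly = 982152.01 − 982710.08 + (883.83) = 325.76 mGal
Bouguer slab correction = 0.04193 × 3.03 × 2864.0 = 363.87 mGal
Simple Bouguer anomaly = 325.76 − (363.87) = -38.11 mGal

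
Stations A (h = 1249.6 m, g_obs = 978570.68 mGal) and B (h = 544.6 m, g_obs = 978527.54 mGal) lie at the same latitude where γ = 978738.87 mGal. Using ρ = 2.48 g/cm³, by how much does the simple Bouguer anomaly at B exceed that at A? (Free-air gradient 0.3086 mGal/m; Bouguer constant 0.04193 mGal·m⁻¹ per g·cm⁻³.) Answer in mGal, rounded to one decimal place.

Δg_SB(A) = 978570.68 − 978738.87 + 0.3086×1249.6 − 0.04193×2.48×1249.6 = 87.50 mGal
Δg_SB(B) = 978527.54 − 978738.87 + 0.3086×544.6 − 0.04193×2.48×544.6 = -99.90 mGal
Difference = -99.90 − (87.50) = -187.40 mGal

-187.4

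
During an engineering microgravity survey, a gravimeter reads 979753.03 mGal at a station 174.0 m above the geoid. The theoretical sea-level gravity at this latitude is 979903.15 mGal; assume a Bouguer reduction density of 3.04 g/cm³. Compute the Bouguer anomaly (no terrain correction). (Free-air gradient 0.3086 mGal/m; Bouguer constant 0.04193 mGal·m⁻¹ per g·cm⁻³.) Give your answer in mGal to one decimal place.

Free-air correction = 0.3086 × 174.0 = 53.70 mGal
Free-air anomaly = 979753.03 − 979903.15 + (53.70) = -96.42 mGal
Bouguer slab correction = 0.04193 × 3.04 × 174.0 = 22.18 mGal
Simple Bouguer anomaly = -96.42 − (22.18) = -118.60 mGal

-118.6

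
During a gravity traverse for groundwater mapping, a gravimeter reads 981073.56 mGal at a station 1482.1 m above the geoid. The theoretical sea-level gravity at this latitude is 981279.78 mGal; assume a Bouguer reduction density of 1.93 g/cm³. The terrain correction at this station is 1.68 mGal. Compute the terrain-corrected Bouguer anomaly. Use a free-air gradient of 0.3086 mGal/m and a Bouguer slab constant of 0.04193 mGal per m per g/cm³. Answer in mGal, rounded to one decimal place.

132.9

Free-air correction = 0.3086 × 1482.1 = 457.38 mGal
Free-air anomaly = 981073.56 − 981279.78 + (457.38) = 251.16 mGal
Bouguer slab correction = 0.04193 × 1.93 × 1482.1 = 119.94 mGal
Simple Bouguer anomaly = 251.16 − (119.94) = 131.22 mGal
Complete Bouguer anomaly = 131.22 + 1.68 = 132.90 mGal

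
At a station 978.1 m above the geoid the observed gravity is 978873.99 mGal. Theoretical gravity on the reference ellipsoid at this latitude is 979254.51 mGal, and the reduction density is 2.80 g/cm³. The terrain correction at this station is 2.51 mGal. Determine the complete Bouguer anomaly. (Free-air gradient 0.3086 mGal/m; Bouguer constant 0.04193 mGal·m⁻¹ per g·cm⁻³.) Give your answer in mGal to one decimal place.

-191.0

Free-air correction = 0.3086 × 978.1 = 301.84 mGal
Free-air anomaly = 978873.99 − 979254.51 + (301.84) = -78.68 mGal
Bouguer slab correction = 0.04193 × 2.80 × 978.1 = 114.83 mGal
Simple Bouguer anomaly = -78.68 − (114.83) = -193.51 mGal
Complete Bouguer anomaly = -193.51 + 2.51 = -191.00 mGal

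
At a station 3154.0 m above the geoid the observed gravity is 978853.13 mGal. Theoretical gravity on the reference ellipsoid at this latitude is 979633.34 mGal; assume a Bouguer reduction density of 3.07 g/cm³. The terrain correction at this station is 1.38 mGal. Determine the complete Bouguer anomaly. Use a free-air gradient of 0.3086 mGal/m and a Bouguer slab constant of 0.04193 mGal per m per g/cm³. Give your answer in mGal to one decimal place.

-211.5

Free-air correction = 0.3086 × 3154.0 = 973.32 mGal
Free-air anomaly = 978853.13 − 979633.34 + (973.32) = 193.11 mGal
Bouguer slab correction = 0.04193 × 3.07 × 3154.0 = 406.00 mGal
Simple Bouguer anomaly = 193.11 − (406.00) = -212.89 mGal
Complete Bouguer anomaly = -212.89 + 1.38 = -211.51 mGal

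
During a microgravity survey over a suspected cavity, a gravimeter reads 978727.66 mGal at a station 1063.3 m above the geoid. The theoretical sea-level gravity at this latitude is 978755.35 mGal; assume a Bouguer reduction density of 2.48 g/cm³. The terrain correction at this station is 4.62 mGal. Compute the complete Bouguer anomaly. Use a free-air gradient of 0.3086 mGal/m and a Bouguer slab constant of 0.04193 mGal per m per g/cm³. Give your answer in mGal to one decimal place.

Free-air correction = 0.3086 × 1063.3 = 328.13 mGal
Free-air anomaly = 978727.66 − 978755.35 + (328.13) = 300.44 mGal
Bouguer slab correction = 0.04193 × 2.48 × 1063.3 = 110.57 mGal
Simple Bouguer anomaly = 300.44 − (110.57) = 189.87 mGal
Complete Bouguer anomaly = 189.87 + 4.62 = 194.49 mGal

194.5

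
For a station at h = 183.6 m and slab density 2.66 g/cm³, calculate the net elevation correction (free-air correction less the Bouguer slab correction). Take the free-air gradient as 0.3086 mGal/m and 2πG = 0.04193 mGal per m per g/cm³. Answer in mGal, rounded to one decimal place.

Combined gradient = 0.3086 − 0.04193 × 2.66 = 0.1970662 mGal/m
Combined elevation correction = 0.1970662 × 183.6 = 36.2 mGal

36.2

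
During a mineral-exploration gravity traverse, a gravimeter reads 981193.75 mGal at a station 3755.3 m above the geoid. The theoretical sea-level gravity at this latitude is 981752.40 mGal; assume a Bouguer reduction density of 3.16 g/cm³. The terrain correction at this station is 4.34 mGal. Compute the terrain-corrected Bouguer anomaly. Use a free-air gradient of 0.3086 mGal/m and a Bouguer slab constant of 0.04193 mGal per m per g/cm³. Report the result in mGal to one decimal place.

107.0

Free-air correction = 0.3086 × 3755.3 = 1158.89 mGal
Free-air anomaly = 981193.75 − 981752.40 + (1158.89) = 600.24 mGal
Bouguer slab correction = 0.04193 × 3.16 × 3755.3 = 497.57 mGal
Simple Bouguer anomaly = 600.24 − (497.57) = 102.67 mGal
Complete Bouguer anomaly = 102.67 + 4.34 = 107.01 mGal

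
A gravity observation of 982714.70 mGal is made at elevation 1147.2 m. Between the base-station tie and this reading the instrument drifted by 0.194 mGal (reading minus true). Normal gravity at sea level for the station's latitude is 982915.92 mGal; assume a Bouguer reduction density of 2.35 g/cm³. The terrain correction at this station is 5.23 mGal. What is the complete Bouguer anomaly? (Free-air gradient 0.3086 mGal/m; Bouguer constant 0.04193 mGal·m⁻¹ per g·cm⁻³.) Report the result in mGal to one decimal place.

Drift-corrected reading = 982714.70 − (0.194) = 982714.506 mGal
Free-air correction = 0.3086 × 1147.2 = 354.03 mGal
Free-air anomaly = 982714.506 − 982915.92 + (354.03) = 152.616 mGal
Bouguer slab correction = 0.04193 × 2.35 × 1147.2 = 113.04 mGal
Simple Bouguer anomaly = 152.616 − (113.04) = 39.576 mGal
Complete Bouguer anomaly = 39.576 + 5.23 = 44.806 mGal

44.8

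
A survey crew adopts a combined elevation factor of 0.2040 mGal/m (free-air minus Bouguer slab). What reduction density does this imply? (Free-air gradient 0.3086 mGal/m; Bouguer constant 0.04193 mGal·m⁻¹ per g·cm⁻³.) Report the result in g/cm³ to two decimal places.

2.49

0.2040 = 0.3086 − 0.04193 × ρ
ρ = (0.3086 − 0.2040) / 0.04193 = 2.49 g/cm³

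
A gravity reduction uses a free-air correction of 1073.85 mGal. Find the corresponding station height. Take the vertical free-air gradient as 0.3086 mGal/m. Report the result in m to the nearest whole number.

3480

h = 1073.85 / 0.3086 = 3479.75 m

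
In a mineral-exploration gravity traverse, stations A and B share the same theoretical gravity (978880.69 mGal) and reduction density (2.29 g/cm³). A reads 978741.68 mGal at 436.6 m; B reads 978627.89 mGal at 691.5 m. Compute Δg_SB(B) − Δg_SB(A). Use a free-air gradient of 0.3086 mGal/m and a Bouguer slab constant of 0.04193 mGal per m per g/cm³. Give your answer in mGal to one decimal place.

-59.6

Δg_SB(A) = 978741.68 − 978880.69 + 0.3086×436.6 − 0.04193×2.29×436.6 = -46.20 mGal
Δg_SB(B) = 978627.89 − 978880.69 + 0.3086×691.5 − 0.04193×2.29×691.5 = -105.80 mGal
Difference = -105.80 − (-46.20) = -59.60 mGal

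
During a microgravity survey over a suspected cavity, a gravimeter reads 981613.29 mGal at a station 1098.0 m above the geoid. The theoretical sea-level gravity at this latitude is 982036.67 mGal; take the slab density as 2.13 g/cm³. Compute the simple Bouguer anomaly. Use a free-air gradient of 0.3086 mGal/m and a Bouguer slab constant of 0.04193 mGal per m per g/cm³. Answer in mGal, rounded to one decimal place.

Free-air correction = 0.3086 × 1098.0 = 338.84 mGal
Free-air anomaly = 981613.29 − 982036.67 + (338.84) = -84.54 mGal
Bouguer slab correction = 0.04193 × 2.13 × 1098.0 = 98.06 mGal
Simple Bouguer anomaly = -84.54 − (98.06) = -182.60 mGal

-182.6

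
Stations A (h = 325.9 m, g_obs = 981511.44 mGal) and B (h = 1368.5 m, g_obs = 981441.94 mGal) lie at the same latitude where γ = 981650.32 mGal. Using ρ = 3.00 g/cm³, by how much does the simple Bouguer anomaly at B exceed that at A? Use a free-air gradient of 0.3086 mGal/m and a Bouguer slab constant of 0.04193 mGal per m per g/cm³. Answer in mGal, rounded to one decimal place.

Δg_SB(A) = 981511.44 − 981650.32 + 0.3086×325.9 − 0.04193×3.00×325.9 = -79.30 mGal
Δg_SB(B) = 981441.94 − 981650.32 + 0.3086×1368.5 − 0.04193×3.00×1368.5 = 41.80 mGal
Difference = 41.80 − (-79.30) = 121.10 mGal

121.1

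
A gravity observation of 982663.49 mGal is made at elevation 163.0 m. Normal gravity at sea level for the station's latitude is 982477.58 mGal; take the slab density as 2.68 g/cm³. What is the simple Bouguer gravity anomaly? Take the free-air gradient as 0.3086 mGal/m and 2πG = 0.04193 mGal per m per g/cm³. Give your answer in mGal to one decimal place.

Free-air correction = 0.3086 × 163.0 = 50.30 mGal
Free-air anomaly = 982663.49 − 982477.58 + (50.30) = 236.21 mGal
Bouguer slab correction = 0.04193 × 2.68 × 163.0 = 18.32 mGal
Simple Bouguer anomaly = 236.21 − (18.32) = 217.89 mGal

217.9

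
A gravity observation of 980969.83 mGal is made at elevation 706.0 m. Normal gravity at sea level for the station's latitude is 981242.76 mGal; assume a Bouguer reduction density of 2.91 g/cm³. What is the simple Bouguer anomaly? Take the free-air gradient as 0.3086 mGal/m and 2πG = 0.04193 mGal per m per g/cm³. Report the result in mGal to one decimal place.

-141.2

Free-air correction = 0.3086 × 706.0 = 217.87 mGal
Free-air anomaly = 980969.83 − 981242.76 + (217.87) = -55.06 mGal
Bouguer slab correction = 0.04193 × 2.91 × 706.0 = 86.14 mGal
Simple Bouguer anomaly = -55.06 − (86.14) = -141.20 mGal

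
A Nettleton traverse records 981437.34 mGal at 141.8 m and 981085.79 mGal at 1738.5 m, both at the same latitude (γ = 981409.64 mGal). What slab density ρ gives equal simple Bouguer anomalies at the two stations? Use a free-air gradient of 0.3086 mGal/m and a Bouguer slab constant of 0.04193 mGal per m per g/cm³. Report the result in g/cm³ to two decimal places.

Δg_obs = 981085.79 − 981437.34 = -351.55 mGal over Δh = 1738.5 − 141.8 = 1596.7 m
Equal Bouguer anomalies ⇒ Δg_obs + (0.3086 − 0.04193ρ)·Δh = 0
0.3086 − 0.04193ρ = −Δg_obs/Δh = 0.22017
ρ = (0.3086 − 0.22017) / 0.04193 = 2.11 g/cm³

2.11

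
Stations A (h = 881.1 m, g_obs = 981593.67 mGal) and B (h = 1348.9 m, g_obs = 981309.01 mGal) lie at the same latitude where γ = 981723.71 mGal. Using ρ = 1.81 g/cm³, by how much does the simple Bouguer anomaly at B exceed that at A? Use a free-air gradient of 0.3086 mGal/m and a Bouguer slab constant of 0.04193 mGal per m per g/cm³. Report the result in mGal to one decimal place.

Δg_SB(A) = 981593.67 − 981723.71 + 0.3086×881.1 − 0.04193×1.81×881.1 = 75.00 mGal
Δg_SB(B) = 981309.01 − 981723.71 + 0.3086×1348.9 − 0.04193×1.81×1348.9 = -100.80 mGal
Difference = -100.80 − (75.00) = -175.80 mGal

-175.8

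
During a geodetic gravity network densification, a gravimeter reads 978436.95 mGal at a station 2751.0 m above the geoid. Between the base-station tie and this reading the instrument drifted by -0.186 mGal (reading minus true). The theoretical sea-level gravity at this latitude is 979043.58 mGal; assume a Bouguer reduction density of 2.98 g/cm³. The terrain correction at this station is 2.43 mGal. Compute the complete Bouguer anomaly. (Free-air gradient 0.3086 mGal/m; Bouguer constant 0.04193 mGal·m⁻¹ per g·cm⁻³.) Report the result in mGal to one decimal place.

Drift-corrected reading = 978436.95 − (-0.186) = 978437.136 mGal
Free-air correction = 0.3086 × 2751.0 = 848.96 mGal
Free-air anomaly = 978437.136 − 979043.58 + (848.96) = 242.516 mGal
Bouguer slab correction = 0.04193 × 2.98 × 2751.0 = 343.74 mGal
Simple Bouguer anomaly = 242.516 − (343.74) = -101.224 mGal
Complete Bouguer anomaly = -101.224 + 2.43 = -98.794 mGal

-98.8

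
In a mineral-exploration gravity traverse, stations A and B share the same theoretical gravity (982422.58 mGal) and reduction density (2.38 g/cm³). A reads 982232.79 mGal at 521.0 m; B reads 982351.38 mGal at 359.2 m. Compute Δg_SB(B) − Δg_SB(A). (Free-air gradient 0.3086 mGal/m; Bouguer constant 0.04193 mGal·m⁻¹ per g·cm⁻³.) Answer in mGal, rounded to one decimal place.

84.8

Δg_SB(A) = 982232.79 − 982422.58 + 0.3086×521.0 − 0.04193×2.38×521.0 = -81.00 mGal
Δg_SB(B) = 982351.38 − 982422.58 + 0.3086×359.2 − 0.04193×2.38×359.2 = 3.80 mGal
Difference = 3.80 − (-81.00) = 84.80 mGal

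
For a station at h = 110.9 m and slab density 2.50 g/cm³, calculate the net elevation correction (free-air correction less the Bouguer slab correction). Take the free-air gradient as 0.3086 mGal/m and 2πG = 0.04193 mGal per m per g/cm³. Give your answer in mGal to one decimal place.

22.6

Combined gradient = 0.3086 − 0.04193 × 2.50 = 0.2037750 mGal/m
Combined elevation correction = 0.2037750 × 110.9 = 22.6 mGal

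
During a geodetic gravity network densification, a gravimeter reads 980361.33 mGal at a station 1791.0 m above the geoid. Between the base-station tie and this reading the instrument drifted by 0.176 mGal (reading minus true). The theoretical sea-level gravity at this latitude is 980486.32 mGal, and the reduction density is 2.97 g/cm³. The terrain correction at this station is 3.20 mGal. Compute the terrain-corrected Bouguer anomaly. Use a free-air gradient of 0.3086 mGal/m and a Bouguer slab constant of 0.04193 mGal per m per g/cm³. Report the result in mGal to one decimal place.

Drift-corrected reading = 980361.33 − (0.176) = 980361.154 mGal
Free-air correction = 0.3086 × 1791.0 = 552.70 mGal
Free-air anomaly = 980361.154 − 980486.32 + (552.70) = 427.534 mGal
Bouguer slab correction = 0.04193 × 2.97 × 1791.0 = 223.04 mGal
Simple Bouguer anomaly = 427.534 − (223.04) = 204.494 mGal
Complete Bouguer anomaly = 204.494 + 3.20 = 207.694 mGal

207.7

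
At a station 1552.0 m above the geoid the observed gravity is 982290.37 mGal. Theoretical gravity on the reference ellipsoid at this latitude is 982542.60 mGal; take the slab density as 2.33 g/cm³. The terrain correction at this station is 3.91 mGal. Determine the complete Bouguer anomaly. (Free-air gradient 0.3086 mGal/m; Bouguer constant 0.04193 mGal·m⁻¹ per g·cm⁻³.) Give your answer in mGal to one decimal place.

Free-air correction = 0.3086 × 1552.0 = 478.95 mGal
Free-air anomaly = 982290.37 − 982542.60 + (478.95) = 226.72 mGal
Bouguer slab correction = 0.04193 × 2.33 × 1552.0 = 151.63 mGal
Simple Bouguer anomaly = 226.72 − (151.63) = 75.09 mGal
Complete Bouguer anomaly = 75.09 + 3.91 = 79.00 mGal

79.0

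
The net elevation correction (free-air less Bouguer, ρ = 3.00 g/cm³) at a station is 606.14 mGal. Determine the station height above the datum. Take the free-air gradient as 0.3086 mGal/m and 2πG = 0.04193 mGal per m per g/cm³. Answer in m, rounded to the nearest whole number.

Combined gradient = 0.3086 − 0.04193 × 3.00 = 0.1828100 mGal/m
h = 606.14 / 0.1828100 = 3315.68 m

3316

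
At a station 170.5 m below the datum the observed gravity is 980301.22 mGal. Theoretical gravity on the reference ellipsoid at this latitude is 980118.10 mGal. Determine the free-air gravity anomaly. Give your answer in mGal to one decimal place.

130.5

Free-air correction = 0.3086 × -170.5 = -52.62 mGal
Free-air anomaly = 980301.22 − 980118.10 + (-52.62) = 130.50 mGal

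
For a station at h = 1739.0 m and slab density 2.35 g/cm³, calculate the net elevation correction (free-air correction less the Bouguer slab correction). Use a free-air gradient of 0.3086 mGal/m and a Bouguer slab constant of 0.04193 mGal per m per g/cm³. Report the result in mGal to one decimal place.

Combined gradient = 0.3086 − 0.04193 × 2.35 = 0.2100645 mGal/m
Combined elevation correction = 0.2100645 × 1739.0 = 365.3 mGal

365.3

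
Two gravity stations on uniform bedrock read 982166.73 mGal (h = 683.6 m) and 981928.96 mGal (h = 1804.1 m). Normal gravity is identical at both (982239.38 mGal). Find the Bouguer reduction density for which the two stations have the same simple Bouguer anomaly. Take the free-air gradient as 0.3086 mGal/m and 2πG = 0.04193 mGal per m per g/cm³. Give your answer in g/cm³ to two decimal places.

Δg_obs = 981928.96 − 982166.73 = -237.77 mGal over Δh = 1804.1 − 683.6 = 1120.5 m
Equal Bouguer anomalies ⇒ Δg_obs + (0.3086 − 0.04193ρ)·Δh = 0
0.3086 − 0.04193ρ = −Δg_obs/Δh = 0.21220
ρ = (0.3086 − 0.21220) / 0.04193 = 2.30 g/cm³

2.30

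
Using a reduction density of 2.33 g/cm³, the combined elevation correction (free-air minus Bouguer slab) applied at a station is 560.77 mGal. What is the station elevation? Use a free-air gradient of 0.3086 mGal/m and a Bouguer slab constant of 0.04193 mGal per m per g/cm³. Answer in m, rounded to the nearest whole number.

Combined gradient = 0.3086 − 0.04193 × 2.33 = 0.2109031 mGal/m
h = 560.77 / 0.2109031 = 2658.90 m

2659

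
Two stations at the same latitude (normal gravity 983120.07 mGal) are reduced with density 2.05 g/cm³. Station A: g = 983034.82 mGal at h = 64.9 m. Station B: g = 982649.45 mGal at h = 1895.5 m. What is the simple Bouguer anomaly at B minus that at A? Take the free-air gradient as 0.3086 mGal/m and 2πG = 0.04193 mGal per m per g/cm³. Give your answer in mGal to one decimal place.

22.2

Δg_SB(A) = 983034.82 − 983120.07 + 0.3086×64.9 − 0.04193×2.05×64.9 = -70.80 mGal
Δg_SB(B) = 982649.45 − 983120.07 + 0.3086×1895.5 − 0.04193×2.05×1895.5 = -48.60 mGal
Difference = -48.60 − (-70.80) = 22.20 mGal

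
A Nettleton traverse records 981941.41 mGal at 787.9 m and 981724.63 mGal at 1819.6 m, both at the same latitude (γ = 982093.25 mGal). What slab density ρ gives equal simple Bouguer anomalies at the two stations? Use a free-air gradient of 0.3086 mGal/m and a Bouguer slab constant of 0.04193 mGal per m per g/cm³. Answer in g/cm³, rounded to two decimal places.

Δg_obs = 981724.63 − 981941.41 = -216.78 mGal over Δh = 1819.6 − 787.9 = 1031.7 m
Equal Bouguer anomalies ⇒ Δg_obs + (0.3086 − 0.04193ρ)·Δh = 0
0.3086 − 0.04193ρ = −Δg_obs/Δh = 0.21012
ρ = (0.3086 − 0.21012) / 0.04193 = 2.35 g/cm³

2.35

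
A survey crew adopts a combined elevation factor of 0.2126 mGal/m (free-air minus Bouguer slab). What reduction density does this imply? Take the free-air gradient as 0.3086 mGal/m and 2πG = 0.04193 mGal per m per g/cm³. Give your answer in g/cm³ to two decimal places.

0.2126 = 0.3086 − 0.04193 × ρ
ρ = (0.3086 − 0.2126) / 0.04193 = 2.29 g/cm³

2.29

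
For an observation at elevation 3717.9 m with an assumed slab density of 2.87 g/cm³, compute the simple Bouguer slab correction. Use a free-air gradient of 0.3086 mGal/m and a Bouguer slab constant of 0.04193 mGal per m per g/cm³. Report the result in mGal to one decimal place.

447.4

Bouguer slab correction = 0.04193 × 2.87 × 3717.9 = 447.4 mGal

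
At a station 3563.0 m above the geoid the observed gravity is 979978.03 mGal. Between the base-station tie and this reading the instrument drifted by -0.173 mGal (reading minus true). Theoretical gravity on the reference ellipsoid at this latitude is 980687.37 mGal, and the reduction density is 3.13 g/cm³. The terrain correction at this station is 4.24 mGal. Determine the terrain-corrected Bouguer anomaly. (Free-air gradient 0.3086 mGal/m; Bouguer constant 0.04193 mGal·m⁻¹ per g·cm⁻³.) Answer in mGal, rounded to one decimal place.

-73.0

Drift-corrected reading = 979978.03 − (-0.173) = 979978.203 mGal
Free-air correction = 0.3086 × 3563.0 = 1099.54 mGal
Free-air anomaly = 979978.203 − 980687.37 + (1099.54) = 390.373 mGal
Bouguer slab correction = 0.04193 × 3.13 × 3563.0 = 467.61 mGal
Simple Bouguer anomaly = 390.373 − (467.61) = -77.237 mGal
Complete Bouguer anomaly = -77.237 + 4.24 = -72.997 mGal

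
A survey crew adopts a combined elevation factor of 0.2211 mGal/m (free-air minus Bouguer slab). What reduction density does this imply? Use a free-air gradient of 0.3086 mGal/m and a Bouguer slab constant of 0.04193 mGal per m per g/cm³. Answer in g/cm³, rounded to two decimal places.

2.09

0.2211 = 0.3086 − 0.04193 × ρ
ρ = (0.3086 − 0.2211) / 0.04193 = 2.09 g/cm³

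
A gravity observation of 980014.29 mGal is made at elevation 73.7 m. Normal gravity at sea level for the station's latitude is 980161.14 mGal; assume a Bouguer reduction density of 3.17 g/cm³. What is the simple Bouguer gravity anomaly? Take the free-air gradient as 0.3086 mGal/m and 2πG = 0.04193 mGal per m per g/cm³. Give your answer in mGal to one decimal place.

-133.9

Free-air correction = 0.3086 × 73.7 = 22.74 mGal
Free-air anomaly = 980014.29 − 980161.14 + (22.74) = -124.11 mGal
Bouguer slab correction = 0.04193 × 3.17 × 73.7 = 9.80 mGal
Simple Bouguer anomaly = -124.11 − (9.80) = -133.91 mGal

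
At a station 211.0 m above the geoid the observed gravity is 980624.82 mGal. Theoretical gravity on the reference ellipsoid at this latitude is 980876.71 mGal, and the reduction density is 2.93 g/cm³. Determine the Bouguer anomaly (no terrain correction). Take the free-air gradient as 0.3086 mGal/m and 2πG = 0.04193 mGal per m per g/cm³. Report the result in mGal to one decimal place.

-212.7

Free-air correction = 0.3086 × 211.0 = 65.11 mGal
Free-air anomaly = 980624.82 − 980876.71 + (65.11) = -186.78 mGal
Bouguer slab correction = 0.04193 × 2.93 × 211.0 = 25.92 mGal
Simple Bouguer anomaly = -186.78 − (25.92) = -212.70 mGal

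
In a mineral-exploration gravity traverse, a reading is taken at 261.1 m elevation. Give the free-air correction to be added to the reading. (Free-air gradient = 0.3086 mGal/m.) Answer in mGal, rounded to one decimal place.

80.6

Free-air correction = 0.3086 × 261.1 = 80.6 mGal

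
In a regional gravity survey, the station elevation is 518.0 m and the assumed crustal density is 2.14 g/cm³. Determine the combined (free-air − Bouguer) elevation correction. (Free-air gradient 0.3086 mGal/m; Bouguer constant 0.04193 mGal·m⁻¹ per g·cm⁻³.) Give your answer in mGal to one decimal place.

Combined gradient = 0.3086 − 0.04193 × 2.14 = 0.2188698 mGal/m
Combined elevation correction = 0.2188698 × 518.0 = 113.4 mGal

113.4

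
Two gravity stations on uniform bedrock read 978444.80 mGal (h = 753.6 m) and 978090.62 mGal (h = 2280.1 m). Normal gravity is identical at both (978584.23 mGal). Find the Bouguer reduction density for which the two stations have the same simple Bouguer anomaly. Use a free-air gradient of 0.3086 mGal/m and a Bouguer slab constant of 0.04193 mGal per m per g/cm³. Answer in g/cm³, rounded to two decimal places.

1.83

Δg_obs = 978090.62 − 978444.80 = -354.18 mGal over Δh = 2280.1 − 753.6 = 1526.5 m
Equal Bouguer anomalies ⇒ Δg_obs + (0.3086 − 0.04193ρ)·Δh = 0
0.3086 − 0.04193ρ = −Δg_obs/Δh = 0.23202
ρ = (0.3086 − 0.23202) / 0.04193 = 1.83 g/cm³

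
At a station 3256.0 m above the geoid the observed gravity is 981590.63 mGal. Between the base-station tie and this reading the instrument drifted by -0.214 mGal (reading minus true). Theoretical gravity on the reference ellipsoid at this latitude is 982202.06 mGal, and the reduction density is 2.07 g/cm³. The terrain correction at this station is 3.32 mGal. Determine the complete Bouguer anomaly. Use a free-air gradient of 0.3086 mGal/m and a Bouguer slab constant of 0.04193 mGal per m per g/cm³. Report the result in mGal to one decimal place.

Drift-corrected reading = 981590.63 − (-0.214) = 981590.844 mGal
Free-air correction = 0.3086 × 3256.0 = 1004.80 mGal
Free-air anomaly = 981590.844 − 982202.06 + (1004.80) = 393.584 mGal
Bouguer slab correction = 0.04193 × 2.07 × 3256.0 = 282.60 mGal
Simple Bouguer anomaly = 393.584 − (282.60) = 110.984 mGal
Complete Bouguer anomaly = 110.984 + 3.32 = 114.304 mGal

114.3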